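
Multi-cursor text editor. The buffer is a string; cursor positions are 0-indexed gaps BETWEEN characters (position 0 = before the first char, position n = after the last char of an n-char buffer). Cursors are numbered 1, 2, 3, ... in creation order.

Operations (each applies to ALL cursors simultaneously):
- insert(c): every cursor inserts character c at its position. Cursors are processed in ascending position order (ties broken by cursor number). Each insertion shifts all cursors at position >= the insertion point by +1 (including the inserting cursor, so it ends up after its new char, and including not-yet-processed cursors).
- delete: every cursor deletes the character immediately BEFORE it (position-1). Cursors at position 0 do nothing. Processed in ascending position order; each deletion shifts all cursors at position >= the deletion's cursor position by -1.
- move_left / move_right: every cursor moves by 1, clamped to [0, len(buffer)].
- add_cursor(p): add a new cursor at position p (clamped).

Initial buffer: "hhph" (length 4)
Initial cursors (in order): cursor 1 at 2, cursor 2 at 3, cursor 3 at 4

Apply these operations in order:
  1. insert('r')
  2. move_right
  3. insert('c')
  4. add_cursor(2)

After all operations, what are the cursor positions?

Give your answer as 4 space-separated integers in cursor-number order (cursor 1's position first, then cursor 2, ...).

Answer: 5 8 10 2

Derivation:
After op 1 (insert('r')): buffer="hhrprhr" (len 7), cursors c1@3 c2@5 c3@7, authorship ..1.2.3
After op 2 (move_right): buffer="hhrprhr" (len 7), cursors c1@4 c2@6 c3@7, authorship ..1.2.3
After op 3 (insert('c')): buffer="hhrpcrhcrc" (len 10), cursors c1@5 c2@8 c3@10, authorship ..1.12.233
After op 4 (add_cursor(2)): buffer="hhrpcrhcrc" (len 10), cursors c4@2 c1@5 c2@8 c3@10, authorship ..1.12.233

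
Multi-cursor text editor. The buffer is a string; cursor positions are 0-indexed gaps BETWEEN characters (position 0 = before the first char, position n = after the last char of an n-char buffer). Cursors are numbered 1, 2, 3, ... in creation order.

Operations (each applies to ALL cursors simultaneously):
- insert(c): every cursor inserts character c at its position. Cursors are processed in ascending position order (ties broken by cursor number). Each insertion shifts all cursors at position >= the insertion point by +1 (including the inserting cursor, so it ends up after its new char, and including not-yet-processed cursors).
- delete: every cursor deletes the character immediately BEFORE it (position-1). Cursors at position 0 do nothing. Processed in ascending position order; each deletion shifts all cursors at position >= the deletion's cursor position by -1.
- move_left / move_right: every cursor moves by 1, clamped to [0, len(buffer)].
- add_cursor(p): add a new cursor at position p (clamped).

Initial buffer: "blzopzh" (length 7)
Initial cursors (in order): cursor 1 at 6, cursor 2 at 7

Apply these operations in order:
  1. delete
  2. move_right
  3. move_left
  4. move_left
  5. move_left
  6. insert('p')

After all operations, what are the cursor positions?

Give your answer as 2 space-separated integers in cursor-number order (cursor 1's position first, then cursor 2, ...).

After op 1 (delete): buffer="blzop" (len 5), cursors c1@5 c2@5, authorship .....
After op 2 (move_right): buffer="blzop" (len 5), cursors c1@5 c2@5, authorship .....
After op 3 (move_left): buffer="blzop" (len 5), cursors c1@4 c2@4, authorship .....
After op 4 (move_left): buffer="blzop" (len 5), cursors c1@3 c2@3, authorship .....
After op 5 (move_left): buffer="blzop" (len 5), cursors c1@2 c2@2, authorship .....
After op 6 (insert('p')): buffer="blppzop" (len 7), cursors c1@4 c2@4, authorship ..12...

Answer: 4 4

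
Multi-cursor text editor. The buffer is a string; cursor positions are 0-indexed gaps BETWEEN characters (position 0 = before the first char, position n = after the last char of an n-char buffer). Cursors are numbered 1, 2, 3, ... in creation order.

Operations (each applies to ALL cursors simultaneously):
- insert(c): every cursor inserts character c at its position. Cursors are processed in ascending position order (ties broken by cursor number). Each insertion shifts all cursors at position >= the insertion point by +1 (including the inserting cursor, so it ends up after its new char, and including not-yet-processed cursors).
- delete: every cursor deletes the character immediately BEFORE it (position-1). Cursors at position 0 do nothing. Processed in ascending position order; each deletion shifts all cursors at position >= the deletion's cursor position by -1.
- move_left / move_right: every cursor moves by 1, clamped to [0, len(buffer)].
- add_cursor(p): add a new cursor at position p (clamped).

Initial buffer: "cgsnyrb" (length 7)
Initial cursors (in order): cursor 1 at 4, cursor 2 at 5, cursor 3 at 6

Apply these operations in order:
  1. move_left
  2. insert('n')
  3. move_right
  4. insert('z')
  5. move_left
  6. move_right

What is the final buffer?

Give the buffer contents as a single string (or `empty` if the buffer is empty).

Answer: cgsnnznyznrzb

Derivation:
After op 1 (move_left): buffer="cgsnyrb" (len 7), cursors c1@3 c2@4 c3@5, authorship .......
After op 2 (insert('n')): buffer="cgsnnnynrb" (len 10), cursors c1@4 c2@6 c3@8, authorship ...1.2.3..
After op 3 (move_right): buffer="cgsnnnynrb" (len 10), cursors c1@5 c2@7 c3@9, authorship ...1.2.3..
After op 4 (insert('z')): buffer="cgsnnznyznrzb" (len 13), cursors c1@6 c2@9 c3@12, authorship ...1.12.23.3.
After op 5 (move_left): buffer="cgsnnznyznrzb" (len 13), cursors c1@5 c2@8 c3@11, authorship ...1.12.23.3.
After op 6 (move_right): buffer="cgsnnznyznrzb" (len 13), cursors c1@6 c2@9 c3@12, authorship ...1.12.23.3.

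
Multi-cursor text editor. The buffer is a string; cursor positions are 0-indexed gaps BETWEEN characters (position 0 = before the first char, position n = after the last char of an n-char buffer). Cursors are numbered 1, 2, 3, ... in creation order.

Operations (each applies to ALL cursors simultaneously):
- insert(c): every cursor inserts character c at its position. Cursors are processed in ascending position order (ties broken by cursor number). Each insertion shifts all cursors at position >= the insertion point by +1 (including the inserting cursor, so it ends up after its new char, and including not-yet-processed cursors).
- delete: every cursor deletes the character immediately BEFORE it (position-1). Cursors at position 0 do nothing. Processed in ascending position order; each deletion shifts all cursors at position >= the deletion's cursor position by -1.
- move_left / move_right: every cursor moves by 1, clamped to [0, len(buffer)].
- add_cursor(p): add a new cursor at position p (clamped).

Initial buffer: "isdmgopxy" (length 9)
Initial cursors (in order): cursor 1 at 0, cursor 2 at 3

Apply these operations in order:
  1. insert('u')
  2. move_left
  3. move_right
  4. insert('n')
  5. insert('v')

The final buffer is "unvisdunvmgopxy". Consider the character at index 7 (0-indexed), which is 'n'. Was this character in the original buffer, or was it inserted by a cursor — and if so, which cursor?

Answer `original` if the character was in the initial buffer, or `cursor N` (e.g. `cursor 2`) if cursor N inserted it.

After op 1 (insert('u')): buffer="uisdumgopxy" (len 11), cursors c1@1 c2@5, authorship 1...2......
After op 2 (move_left): buffer="uisdumgopxy" (len 11), cursors c1@0 c2@4, authorship 1...2......
After op 3 (move_right): buffer="uisdumgopxy" (len 11), cursors c1@1 c2@5, authorship 1...2......
After op 4 (insert('n')): buffer="unisdunmgopxy" (len 13), cursors c1@2 c2@7, authorship 11...22......
After op 5 (insert('v')): buffer="unvisdunvmgopxy" (len 15), cursors c1@3 c2@9, authorship 111...222......
Authorship (.=original, N=cursor N): 1 1 1 . . . 2 2 2 . . . . . .
Index 7: author = 2

Answer: cursor 2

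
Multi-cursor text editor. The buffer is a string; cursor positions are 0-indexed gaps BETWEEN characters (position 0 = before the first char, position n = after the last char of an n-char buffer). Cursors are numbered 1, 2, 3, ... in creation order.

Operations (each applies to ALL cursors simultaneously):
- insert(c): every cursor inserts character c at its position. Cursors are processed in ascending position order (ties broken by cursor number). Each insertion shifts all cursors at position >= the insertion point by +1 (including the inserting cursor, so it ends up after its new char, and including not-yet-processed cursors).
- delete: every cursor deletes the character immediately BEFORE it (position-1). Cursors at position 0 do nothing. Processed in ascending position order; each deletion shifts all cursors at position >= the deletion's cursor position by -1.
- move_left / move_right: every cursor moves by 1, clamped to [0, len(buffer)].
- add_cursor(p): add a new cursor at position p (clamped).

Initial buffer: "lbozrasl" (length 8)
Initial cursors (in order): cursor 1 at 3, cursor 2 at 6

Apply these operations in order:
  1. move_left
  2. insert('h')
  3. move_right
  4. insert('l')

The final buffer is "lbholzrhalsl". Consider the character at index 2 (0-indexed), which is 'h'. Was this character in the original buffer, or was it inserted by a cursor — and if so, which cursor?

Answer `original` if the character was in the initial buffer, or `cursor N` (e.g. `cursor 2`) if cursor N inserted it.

After op 1 (move_left): buffer="lbozrasl" (len 8), cursors c1@2 c2@5, authorship ........
After op 2 (insert('h')): buffer="lbhozrhasl" (len 10), cursors c1@3 c2@7, authorship ..1...2...
After op 3 (move_right): buffer="lbhozrhasl" (len 10), cursors c1@4 c2@8, authorship ..1...2...
After op 4 (insert('l')): buffer="lbholzrhalsl" (len 12), cursors c1@5 c2@10, authorship ..1.1..2.2..
Authorship (.=original, N=cursor N): . . 1 . 1 . . 2 . 2 . .
Index 2: author = 1

Answer: cursor 1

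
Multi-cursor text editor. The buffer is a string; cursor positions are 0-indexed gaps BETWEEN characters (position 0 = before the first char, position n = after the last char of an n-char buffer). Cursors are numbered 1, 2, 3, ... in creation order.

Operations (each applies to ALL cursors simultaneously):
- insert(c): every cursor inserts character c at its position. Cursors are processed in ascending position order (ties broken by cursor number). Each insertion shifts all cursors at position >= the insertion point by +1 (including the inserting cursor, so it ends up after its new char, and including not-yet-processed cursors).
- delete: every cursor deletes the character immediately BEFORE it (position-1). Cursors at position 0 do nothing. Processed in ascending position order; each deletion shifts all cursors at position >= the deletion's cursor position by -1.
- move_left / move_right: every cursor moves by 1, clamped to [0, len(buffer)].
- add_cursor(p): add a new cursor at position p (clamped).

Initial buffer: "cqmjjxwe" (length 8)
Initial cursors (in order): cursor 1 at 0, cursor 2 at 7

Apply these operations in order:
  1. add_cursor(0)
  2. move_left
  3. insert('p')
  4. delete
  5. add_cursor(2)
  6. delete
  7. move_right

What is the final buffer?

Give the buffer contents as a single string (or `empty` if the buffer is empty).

Answer: cmjjwe

Derivation:
After op 1 (add_cursor(0)): buffer="cqmjjxwe" (len 8), cursors c1@0 c3@0 c2@7, authorship ........
After op 2 (move_left): buffer="cqmjjxwe" (len 8), cursors c1@0 c3@0 c2@6, authorship ........
After op 3 (insert('p')): buffer="ppcqmjjxpwe" (len 11), cursors c1@2 c3@2 c2@9, authorship 13......2..
After op 4 (delete): buffer="cqmjjxwe" (len 8), cursors c1@0 c3@0 c2@6, authorship ........
After op 5 (add_cursor(2)): buffer="cqmjjxwe" (len 8), cursors c1@0 c3@0 c4@2 c2@6, authorship ........
After op 6 (delete): buffer="cmjjwe" (len 6), cursors c1@0 c3@0 c4@1 c2@4, authorship ......
After op 7 (move_right): buffer="cmjjwe" (len 6), cursors c1@1 c3@1 c4@2 c2@5, authorship ......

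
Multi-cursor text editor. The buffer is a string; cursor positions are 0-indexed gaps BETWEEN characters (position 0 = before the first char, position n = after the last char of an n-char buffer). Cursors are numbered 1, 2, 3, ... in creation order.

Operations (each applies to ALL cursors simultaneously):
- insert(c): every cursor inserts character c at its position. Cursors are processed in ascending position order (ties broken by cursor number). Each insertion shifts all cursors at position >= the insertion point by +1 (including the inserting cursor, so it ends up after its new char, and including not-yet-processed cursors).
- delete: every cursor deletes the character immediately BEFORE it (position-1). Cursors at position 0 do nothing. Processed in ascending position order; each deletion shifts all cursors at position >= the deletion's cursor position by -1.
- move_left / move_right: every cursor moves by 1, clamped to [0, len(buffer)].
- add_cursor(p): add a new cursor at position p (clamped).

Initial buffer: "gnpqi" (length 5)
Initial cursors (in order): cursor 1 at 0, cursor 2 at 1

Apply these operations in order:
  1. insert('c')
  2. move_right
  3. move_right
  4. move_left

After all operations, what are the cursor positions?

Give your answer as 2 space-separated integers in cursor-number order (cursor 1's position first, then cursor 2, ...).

After op 1 (insert('c')): buffer="cgcnpqi" (len 7), cursors c1@1 c2@3, authorship 1.2....
After op 2 (move_right): buffer="cgcnpqi" (len 7), cursors c1@2 c2@4, authorship 1.2....
After op 3 (move_right): buffer="cgcnpqi" (len 7), cursors c1@3 c2@5, authorship 1.2....
After op 4 (move_left): buffer="cgcnpqi" (len 7), cursors c1@2 c2@4, authorship 1.2....

Answer: 2 4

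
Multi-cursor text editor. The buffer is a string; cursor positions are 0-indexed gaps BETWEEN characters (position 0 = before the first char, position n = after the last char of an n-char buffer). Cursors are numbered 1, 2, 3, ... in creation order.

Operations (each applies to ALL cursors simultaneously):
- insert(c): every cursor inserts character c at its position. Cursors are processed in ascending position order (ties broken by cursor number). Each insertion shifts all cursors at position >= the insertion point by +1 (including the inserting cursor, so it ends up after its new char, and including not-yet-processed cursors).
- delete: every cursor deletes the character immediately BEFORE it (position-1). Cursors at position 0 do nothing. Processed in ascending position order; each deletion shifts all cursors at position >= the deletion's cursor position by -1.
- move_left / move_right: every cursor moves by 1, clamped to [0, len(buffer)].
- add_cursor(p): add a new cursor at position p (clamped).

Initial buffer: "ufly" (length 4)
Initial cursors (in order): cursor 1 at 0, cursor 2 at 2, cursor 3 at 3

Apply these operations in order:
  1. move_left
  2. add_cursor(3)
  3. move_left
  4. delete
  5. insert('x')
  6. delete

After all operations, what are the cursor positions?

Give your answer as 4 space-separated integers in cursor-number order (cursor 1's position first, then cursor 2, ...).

Answer: 0 0 0 0

Derivation:
After op 1 (move_left): buffer="ufly" (len 4), cursors c1@0 c2@1 c3@2, authorship ....
After op 2 (add_cursor(3)): buffer="ufly" (len 4), cursors c1@0 c2@1 c3@2 c4@3, authorship ....
After op 3 (move_left): buffer="ufly" (len 4), cursors c1@0 c2@0 c3@1 c4@2, authorship ....
After op 4 (delete): buffer="ly" (len 2), cursors c1@0 c2@0 c3@0 c4@0, authorship ..
After op 5 (insert('x')): buffer="xxxxly" (len 6), cursors c1@4 c2@4 c3@4 c4@4, authorship 1234..
After op 6 (delete): buffer="ly" (len 2), cursors c1@0 c2@0 c3@0 c4@0, authorship ..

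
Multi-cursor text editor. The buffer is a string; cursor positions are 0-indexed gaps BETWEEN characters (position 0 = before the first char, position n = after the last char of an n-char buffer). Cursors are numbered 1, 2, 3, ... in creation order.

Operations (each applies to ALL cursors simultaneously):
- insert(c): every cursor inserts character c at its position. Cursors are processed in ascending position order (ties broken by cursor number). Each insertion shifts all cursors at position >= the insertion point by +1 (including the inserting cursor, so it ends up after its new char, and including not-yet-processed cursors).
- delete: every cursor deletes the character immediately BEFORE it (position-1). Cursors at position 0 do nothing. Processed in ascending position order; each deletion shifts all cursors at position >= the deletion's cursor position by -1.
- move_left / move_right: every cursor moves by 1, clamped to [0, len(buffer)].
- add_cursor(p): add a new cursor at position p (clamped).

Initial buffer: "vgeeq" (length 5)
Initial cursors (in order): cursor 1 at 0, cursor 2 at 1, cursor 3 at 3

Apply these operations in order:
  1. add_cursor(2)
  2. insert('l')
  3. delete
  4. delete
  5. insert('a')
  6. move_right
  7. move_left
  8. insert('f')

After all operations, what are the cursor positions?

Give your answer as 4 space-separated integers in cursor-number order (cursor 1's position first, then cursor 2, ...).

Answer: 8 8 8 8

Derivation:
After op 1 (add_cursor(2)): buffer="vgeeq" (len 5), cursors c1@0 c2@1 c4@2 c3@3, authorship .....
After op 2 (insert('l')): buffer="lvlgleleq" (len 9), cursors c1@1 c2@3 c4@5 c3@7, authorship 1.2.4.3..
After op 3 (delete): buffer="vgeeq" (len 5), cursors c1@0 c2@1 c4@2 c3@3, authorship .....
After op 4 (delete): buffer="eq" (len 2), cursors c1@0 c2@0 c3@0 c4@0, authorship ..
After op 5 (insert('a')): buffer="aaaaeq" (len 6), cursors c1@4 c2@4 c3@4 c4@4, authorship 1234..
After op 6 (move_right): buffer="aaaaeq" (len 6), cursors c1@5 c2@5 c3@5 c4@5, authorship 1234..
After op 7 (move_left): buffer="aaaaeq" (len 6), cursors c1@4 c2@4 c3@4 c4@4, authorship 1234..
After op 8 (insert('f')): buffer="aaaaffffeq" (len 10), cursors c1@8 c2@8 c3@8 c4@8, authorship 12341234..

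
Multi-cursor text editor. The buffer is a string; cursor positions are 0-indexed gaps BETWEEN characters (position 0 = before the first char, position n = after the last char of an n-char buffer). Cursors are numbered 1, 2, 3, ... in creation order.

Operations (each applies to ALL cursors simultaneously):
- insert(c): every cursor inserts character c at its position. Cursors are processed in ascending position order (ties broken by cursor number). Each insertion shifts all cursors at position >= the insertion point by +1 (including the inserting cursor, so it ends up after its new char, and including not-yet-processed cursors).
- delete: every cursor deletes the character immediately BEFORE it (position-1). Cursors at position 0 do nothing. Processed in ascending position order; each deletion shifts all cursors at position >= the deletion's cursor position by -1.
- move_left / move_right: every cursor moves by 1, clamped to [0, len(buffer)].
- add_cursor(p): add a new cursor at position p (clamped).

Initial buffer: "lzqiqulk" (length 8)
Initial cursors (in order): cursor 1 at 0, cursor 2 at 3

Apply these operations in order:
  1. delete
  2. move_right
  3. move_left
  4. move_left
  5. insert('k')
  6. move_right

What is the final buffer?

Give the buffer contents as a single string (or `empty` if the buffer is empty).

Answer: klkziqulk

Derivation:
After op 1 (delete): buffer="lziqulk" (len 7), cursors c1@0 c2@2, authorship .......
After op 2 (move_right): buffer="lziqulk" (len 7), cursors c1@1 c2@3, authorship .......
After op 3 (move_left): buffer="lziqulk" (len 7), cursors c1@0 c2@2, authorship .......
After op 4 (move_left): buffer="lziqulk" (len 7), cursors c1@0 c2@1, authorship .......
After op 5 (insert('k')): buffer="klkziqulk" (len 9), cursors c1@1 c2@3, authorship 1.2......
After op 6 (move_right): buffer="klkziqulk" (len 9), cursors c1@2 c2@4, authorship 1.2......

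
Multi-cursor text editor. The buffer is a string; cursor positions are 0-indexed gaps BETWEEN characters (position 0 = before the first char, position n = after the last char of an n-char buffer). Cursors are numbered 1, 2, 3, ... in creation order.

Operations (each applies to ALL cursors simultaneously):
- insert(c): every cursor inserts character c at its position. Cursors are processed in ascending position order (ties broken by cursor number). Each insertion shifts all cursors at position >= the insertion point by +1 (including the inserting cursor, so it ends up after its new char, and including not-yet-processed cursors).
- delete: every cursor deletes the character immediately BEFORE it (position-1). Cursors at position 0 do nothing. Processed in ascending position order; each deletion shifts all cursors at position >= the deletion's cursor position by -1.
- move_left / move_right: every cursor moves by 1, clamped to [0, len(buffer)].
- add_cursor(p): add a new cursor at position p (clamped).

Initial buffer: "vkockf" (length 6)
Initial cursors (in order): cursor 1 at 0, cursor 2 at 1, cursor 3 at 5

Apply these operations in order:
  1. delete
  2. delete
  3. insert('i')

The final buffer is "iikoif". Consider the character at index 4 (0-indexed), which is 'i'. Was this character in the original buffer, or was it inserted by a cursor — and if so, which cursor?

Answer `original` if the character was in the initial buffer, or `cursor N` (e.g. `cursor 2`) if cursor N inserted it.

After op 1 (delete): buffer="kocf" (len 4), cursors c1@0 c2@0 c3@3, authorship ....
After op 2 (delete): buffer="kof" (len 3), cursors c1@0 c2@0 c3@2, authorship ...
After op 3 (insert('i')): buffer="iikoif" (len 6), cursors c1@2 c2@2 c3@5, authorship 12..3.
Authorship (.=original, N=cursor N): 1 2 . . 3 .
Index 4: author = 3

Answer: cursor 3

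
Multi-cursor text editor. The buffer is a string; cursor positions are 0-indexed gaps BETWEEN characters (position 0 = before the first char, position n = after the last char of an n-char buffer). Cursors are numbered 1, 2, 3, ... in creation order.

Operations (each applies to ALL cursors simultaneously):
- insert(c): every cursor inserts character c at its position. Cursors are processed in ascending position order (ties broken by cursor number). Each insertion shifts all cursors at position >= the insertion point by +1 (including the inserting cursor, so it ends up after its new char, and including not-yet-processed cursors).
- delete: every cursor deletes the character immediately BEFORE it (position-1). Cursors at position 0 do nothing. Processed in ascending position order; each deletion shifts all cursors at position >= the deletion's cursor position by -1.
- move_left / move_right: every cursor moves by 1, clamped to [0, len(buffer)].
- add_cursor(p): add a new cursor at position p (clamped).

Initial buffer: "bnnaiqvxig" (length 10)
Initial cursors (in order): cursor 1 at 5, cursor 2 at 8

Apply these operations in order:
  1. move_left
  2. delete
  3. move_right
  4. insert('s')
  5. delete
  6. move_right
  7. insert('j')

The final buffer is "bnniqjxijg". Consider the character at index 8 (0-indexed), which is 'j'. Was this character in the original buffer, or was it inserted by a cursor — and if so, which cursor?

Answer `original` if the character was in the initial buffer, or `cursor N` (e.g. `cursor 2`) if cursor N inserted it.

Answer: cursor 2

Derivation:
After op 1 (move_left): buffer="bnnaiqvxig" (len 10), cursors c1@4 c2@7, authorship ..........
After op 2 (delete): buffer="bnniqxig" (len 8), cursors c1@3 c2@5, authorship ........
After op 3 (move_right): buffer="bnniqxig" (len 8), cursors c1@4 c2@6, authorship ........
After op 4 (insert('s')): buffer="bnnisqxsig" (len 10), cursors c1@5 c2@8, authorship ....1..2..
After op 5 (delete): buffer="bnniqxig" (len 8), cursors c1@4 c2@6, authorship ........
After op 6 (move_right): buffer="bnniqxig" (len 8), cursors c1@5 c2@7, authorship ........
After op 7 (insert('j')): buffer="bnniqjxijg" (len 10), cursors c1@6 c2@9, authorship .....1..2.
Authorship (.=original, N=cursor N): . . . . . 1 . . 2 .
Index 8: author = 2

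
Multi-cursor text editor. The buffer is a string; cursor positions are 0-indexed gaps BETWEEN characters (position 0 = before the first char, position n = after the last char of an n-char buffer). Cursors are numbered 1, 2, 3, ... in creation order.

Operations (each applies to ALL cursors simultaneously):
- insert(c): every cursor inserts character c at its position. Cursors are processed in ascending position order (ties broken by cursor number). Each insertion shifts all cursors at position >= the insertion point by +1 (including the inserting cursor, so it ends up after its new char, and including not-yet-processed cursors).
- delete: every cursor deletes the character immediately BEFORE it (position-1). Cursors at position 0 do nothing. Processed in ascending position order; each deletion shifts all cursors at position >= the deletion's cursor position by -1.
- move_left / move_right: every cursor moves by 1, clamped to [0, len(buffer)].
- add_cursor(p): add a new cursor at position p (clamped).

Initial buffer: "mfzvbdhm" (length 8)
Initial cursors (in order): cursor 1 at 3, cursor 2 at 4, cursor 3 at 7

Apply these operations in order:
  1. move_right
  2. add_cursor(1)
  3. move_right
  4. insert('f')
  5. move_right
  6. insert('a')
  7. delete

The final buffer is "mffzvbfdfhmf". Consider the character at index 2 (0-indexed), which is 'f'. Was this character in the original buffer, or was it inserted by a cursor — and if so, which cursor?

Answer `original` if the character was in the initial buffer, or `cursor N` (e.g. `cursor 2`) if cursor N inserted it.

After op 1 (move_right): buffer="mfzvbdhm" (len 8), cursors c1@4 c2@5 c3@8, authorship ........
After op 2 (add_cursor(1)): buffer="mfzvbdhm" (len 8), cursors c4@1 c1@4 c2@5 c3@8, authorship ........
After op 3 (move_right): buffer="mfzvbdhm" (len 8), cursors c4@2 c1@5 c2@6 c3@8, authorship ........
After op 4 (insert('f')): buffer="mffzvbfdfhmf" (len 12), cursors c4@3 c1@7 c2@9 c3@12, authorship ..4...1.2..3
After op 5 (move_right): buffer="mffzvbfdfhmf" (len 12), cursors c4@4 c1@8 c2@10 c3@12, authorship ..4...1.2..3
After op 6 (insert('a')): buffer="mffzavbfdafhamfa" (len 16), cursors c4@5 c1@10 c2@13 c3@16, authorship ..4.4..1.12.2.33
After op 7 (delete): buffer="mffzvbfdfhmf" (len 12), cursors c4@4 c1@8 c2@10 c3@12, authorship ..4...1.2..3
Authorship (.=original, N=cursor N): . . 4 . . . 1 . 2 . . 3
Index 2: author = 4

Answer: cursor 4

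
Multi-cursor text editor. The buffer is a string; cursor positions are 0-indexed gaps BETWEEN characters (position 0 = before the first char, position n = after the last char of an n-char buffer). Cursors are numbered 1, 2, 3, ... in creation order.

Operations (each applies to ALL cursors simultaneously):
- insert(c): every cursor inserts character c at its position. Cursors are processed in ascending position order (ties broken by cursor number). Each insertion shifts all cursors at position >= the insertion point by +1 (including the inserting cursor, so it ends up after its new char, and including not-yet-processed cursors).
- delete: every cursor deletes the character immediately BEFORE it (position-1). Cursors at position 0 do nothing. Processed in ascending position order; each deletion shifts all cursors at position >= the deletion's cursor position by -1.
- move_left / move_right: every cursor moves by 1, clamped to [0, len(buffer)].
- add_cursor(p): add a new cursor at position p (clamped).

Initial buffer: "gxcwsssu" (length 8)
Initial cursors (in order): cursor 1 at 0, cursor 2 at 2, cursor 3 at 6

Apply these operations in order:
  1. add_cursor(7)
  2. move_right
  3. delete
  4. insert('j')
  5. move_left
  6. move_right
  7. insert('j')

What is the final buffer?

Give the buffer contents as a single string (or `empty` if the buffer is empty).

After op 1 (add_cursor(7)): buffer="gxcwsssu" (len 8), cursors c1@0 c2@2 c3@6 c4@7, authorship ........
After op 2 (move_right): buffer="gxcwsssu" (len 8), cursors c1@1 c2@3 c3@7 c4@8, authorship ........
After op 3 (delete): buffer="xwss" (len 4), cursors c1@0 c2@1 c3@4 c4@4, authorship ....
After op 4 (insert('j')): buffer="jxjwssjj" (len 8), cursors c1@1 c2@3 c3@8 c4@8, authorship 1.2...34
After op 5 (move_left): buffer="jxjwssjj" (len 8), cursors c1@0 c2@2 c3@7 c4@7, authorship 1.2...34
After op 6 (move_right): buffer="jxjwssjj" (len 8), cursors c1@1 c2@3 c3@8 c4@8, authorship 1.2...34
After op 7 (insert('j')): buffer="jjxjjwssjjjj" (len 12), cursors c1@2 c2@5 c3@12 c4@12, authorship 11.22...3434

Answer: jjxjjwssjjjj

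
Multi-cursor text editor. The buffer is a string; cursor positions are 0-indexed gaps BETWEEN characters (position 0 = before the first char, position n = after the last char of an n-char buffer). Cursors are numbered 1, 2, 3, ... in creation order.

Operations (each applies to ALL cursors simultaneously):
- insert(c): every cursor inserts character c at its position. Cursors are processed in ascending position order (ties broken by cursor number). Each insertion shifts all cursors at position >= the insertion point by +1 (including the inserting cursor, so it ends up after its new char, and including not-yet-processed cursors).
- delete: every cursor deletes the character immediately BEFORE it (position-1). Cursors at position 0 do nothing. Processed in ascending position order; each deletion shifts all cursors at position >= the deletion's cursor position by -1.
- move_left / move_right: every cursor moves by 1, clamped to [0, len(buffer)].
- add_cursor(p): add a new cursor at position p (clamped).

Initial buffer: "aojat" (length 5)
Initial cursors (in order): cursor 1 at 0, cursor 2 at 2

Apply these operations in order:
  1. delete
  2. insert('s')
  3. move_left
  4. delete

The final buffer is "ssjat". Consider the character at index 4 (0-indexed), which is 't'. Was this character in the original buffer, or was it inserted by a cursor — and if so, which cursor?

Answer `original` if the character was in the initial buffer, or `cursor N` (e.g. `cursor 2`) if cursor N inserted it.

After op 1 (delete): buffer="ajat" (len 4), cursors c1@0 c2@1, authorship ....
After op 2 (insert('s')): buffer="sasjat" (len 6), cursors c1@1 c2@3, authorship 1.2...
After op 3 (move_left): buffer="sasjat" (len 6), cursors c1@0 c2@2, authorship 1.2...
After op 4 (delete): buffer="ssjat" (len 5), cursors c1@0 c2@1, authorship 12...
Authorship (.=original, N=cursor N): 1 2 . . .
Index 4: author = original

Answer: original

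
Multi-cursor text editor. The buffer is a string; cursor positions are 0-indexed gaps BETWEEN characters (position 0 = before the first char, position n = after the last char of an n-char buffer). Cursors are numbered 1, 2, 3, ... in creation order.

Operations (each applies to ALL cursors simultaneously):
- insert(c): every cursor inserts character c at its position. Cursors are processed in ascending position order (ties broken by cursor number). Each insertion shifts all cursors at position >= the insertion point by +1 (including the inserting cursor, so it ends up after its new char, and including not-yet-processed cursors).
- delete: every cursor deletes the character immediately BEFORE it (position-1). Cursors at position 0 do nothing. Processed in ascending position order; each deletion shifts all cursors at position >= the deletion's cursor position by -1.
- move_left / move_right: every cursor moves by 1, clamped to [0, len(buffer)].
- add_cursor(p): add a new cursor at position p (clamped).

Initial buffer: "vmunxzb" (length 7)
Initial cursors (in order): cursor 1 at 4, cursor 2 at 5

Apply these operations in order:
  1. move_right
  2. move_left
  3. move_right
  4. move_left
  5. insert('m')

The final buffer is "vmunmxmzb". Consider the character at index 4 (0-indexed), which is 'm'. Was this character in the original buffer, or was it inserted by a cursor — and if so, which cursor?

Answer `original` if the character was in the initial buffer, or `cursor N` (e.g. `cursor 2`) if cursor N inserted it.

After op 1 (move_right): buffer="vmunxzb" (len 7), cursors c1@5 c2@6, authorship .......
After op 2 (move_left): buffer="vmunxzb" (len 7), cursors c1@4 c2@5, authorship .......
After op 3 (move_right): buffer="vmunxzb" (len 7), cursors c1@5 c2@6, authorship .......
After op 4 (move_left): buffer="vmunxzb" (len 7), cursors c1@4 c2@5, authorship .......
After op 5 (insert('m')): buffer="vmunmxmzb" (len 9), cursors c1@5 c2@7, authorship ....1.2..
Authorship (.=original, N=cursor N): . . . . 1 . 2 . .
Index 4: author = 1

Answer: cursor 1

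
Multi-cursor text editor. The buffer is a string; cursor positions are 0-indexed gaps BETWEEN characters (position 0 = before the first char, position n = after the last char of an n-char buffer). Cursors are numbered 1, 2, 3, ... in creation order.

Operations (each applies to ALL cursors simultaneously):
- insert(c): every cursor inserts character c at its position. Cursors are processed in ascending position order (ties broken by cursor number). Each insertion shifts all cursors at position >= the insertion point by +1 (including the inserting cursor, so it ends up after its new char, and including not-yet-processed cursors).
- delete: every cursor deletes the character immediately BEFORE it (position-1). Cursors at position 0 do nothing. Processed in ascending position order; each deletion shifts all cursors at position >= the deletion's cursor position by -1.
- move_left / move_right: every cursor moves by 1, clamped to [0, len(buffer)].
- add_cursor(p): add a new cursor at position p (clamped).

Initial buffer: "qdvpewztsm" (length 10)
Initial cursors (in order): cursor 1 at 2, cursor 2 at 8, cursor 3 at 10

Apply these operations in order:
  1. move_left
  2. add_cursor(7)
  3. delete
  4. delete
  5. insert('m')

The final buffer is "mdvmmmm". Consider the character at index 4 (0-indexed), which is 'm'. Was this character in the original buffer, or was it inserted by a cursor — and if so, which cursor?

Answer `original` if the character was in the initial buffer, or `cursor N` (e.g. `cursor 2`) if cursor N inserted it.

Answer: cursor 3

Derivation:
After op 1 (move_left): buffer="qdvpewztsm" (len 10), cursors c1@1 c2@7 c3@9, authorship ..........
After op 2 (add_cursor(7)): buffer="qdvpewztsm" (len 10), cursors c1@1 c2@7 c4@7 c3@9, authorship ..........
After op 3 (delete): buffer="dvpetm" (len 6), cursors c1@0 c2@4 c4@4 c3@5, authorship ......
After op 4 (delete): buffer="dvm" (len 3), cursors c1@0 c2@2 c3@2 c4@2, authorship ...
After op 5 (insert('m')): buffer="mdvmmmm" (len 7), cursors c1@1 c2@6 c3@6 c4@6, authorship 1..234.
Authorship (.=original, N=cursor N): 1 . . 2 3 4 .
Index 4: author = 3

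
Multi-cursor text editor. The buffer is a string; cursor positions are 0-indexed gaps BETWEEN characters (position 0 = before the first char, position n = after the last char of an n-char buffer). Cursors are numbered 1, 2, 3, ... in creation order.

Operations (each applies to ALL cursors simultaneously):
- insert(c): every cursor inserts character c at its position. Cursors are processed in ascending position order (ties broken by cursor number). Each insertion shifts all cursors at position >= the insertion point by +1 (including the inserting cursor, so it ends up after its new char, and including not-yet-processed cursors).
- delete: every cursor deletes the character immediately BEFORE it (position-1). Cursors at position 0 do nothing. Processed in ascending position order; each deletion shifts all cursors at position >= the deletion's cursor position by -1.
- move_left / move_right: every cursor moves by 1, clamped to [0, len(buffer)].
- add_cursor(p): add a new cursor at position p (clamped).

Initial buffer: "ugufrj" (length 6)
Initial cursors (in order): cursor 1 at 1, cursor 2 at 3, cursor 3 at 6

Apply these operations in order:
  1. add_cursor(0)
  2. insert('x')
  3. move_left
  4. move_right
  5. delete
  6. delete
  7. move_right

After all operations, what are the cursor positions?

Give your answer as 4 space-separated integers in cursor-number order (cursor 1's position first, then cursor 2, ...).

Answer: 1 2 3 1

Derivation:
After op 1 (add_cursor(0)): buffer="ugufrj" (len 6), cursors c4@0 c1@1 c2@3 c3@6, authorship ......
After op 2 (insert('x')): buffer="xuxguxfrjx" (len 10), cursors c4@1 c1@3 c2@6 c3@10, authorship 4.1..2...3
After op 3 (move_left): buffer="xuxguxfrjx" (len 10), cursors c4@0 c1@2 c2@5 c3@9, authorship 4.1..2...3
After op 4 (move_right): buffer="xuxguxfrjx" (len 10), cursors c4@1 c1@3 c2@6 c3@10, authorship 4.1..2...3
After op 5 (delete): buffer="ugufrj" (len 6), cursors c4@0 c1@1 c2@3 c3@6, authorship ......
After op 6 (delete): buffer="gfr" (len 3), cursors c1@0 c4@0 c2@1 c3@3, authorship ...
After op 7 (move_right): buffer="gfr" (len 3), cursors c1@1 c4@1 c2@2 c3@3, authorship ...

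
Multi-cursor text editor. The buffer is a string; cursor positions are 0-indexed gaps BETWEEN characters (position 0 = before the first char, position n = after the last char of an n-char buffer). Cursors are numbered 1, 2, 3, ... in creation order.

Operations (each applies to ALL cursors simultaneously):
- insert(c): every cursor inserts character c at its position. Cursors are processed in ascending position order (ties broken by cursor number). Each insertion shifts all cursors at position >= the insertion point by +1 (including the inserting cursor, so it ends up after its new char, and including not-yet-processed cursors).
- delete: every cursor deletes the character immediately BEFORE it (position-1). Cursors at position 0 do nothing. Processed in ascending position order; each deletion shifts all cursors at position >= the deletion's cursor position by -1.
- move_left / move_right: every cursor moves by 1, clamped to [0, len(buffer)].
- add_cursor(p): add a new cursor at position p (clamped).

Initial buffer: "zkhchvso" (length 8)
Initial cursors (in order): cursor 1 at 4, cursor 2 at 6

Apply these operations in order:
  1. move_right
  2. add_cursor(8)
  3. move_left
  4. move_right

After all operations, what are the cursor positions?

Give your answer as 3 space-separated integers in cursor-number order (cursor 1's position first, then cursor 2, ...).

After op 1 (move_right): buffer="zkhchvso" (len 8), cursors c1@5 c2@7, authorship ........
After op 2 (add_cursor(8)): buffer="zkhchvso" (len 8), cursors c1@5 c2@7 c3@8, authorship ........
After op 3 (move_left): buffer="zkhchvso" (len 8), cursors c1@4 c2@6 c3@7, authorship ........
After op 4 (move_right): buffer="zkhchvso" (len 8), cursors c1@5 c2@7 c3@8, authorship ........

Answer: 5 7 8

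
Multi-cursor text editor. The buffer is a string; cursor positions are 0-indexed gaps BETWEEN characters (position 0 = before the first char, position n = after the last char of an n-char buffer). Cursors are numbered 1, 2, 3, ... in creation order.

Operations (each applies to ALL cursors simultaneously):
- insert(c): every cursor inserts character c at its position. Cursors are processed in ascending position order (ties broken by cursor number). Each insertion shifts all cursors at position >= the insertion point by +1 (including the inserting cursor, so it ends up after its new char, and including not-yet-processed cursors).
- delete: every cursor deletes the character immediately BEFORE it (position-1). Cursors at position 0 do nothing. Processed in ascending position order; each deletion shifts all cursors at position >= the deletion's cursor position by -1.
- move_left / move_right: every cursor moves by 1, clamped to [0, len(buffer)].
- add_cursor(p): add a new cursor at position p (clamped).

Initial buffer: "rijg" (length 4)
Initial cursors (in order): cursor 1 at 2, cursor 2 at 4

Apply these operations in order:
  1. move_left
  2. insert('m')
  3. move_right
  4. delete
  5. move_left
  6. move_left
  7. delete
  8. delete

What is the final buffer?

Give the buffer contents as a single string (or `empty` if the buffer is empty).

After op 1 (move_left): buffer="rijg" (len 4), cursors c1@1 c2@3, authorship ....
After op 2 (insert('m')): buffer="rmijmg" (len 6), cursors c1@2 c2@5, authorship .1..2.
After op 3 (move_right): buffer="rmijmg" (len 6), cursors c1@3 c2@6, authorship .1..2.
After op 4 (delete): buffer="rmjm" (len 4), cursors c1@2 c2@4, authorship .1.2
After op 5 (move_left): buffer="rmjm" (len 4), cursors c1@1 c2@3, authorship .1.2
After op 6 (move_left): buffer="rmjm" (len 4), cursors c1@0 c2@2, authorship .1.2
After op 7 (delete): buffer="rjm" (len 3), cursors c1@0 c2@1, authorship ..2
After op 8 (delete): buffer="jm" (len 2), cursors c1@0 c2@0, authorship .2

Answer: jm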